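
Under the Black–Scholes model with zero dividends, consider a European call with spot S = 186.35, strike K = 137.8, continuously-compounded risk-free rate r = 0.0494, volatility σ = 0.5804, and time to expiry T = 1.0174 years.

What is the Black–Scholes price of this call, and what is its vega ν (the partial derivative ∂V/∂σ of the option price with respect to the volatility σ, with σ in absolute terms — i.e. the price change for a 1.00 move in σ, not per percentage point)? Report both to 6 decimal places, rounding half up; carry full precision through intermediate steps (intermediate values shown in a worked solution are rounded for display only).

price = 70.349756
ν = 50.278794

σ√T = 0.5804·√1.0174 = 0.585428
d₁ = (ln(S/K) + (r+σ²/2)T) / (σ√T) = (ln(186.35/137.8) + (0.0494+0.5804²/2)·1.0174) / 0.585428 = (0.301823 + 0.221622) / 0.585428 = 0.894125
d₂ = d₁ − σ√T = 0.894125 − 0.585428 = 0.308697
e^{−rT} = e^{−0.0494·1.0174} = 0.950983
N(d₁) = 0.814373,  N(d₂) = 0.621224
Call price V = S·N(d₁) − K·e^{−rT}·N(d₂) = 151.758321 − 81.408565 = 70.349756
φ(d₁) = (1/√(2π))·e^{−d₁²/2} = 0.267491
ν = S·φ(d₁)·√T = 50.278794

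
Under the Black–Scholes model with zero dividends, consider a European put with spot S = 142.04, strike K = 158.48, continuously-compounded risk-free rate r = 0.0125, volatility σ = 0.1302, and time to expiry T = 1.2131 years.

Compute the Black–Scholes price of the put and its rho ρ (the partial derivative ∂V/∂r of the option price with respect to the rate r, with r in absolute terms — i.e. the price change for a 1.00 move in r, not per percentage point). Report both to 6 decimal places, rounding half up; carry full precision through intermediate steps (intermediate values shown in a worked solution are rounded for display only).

σ√T = 0.1302·√1.2131 = 0.143403
d₁ = (ln(S/K) + (r+σ²/2)T) / (σ√T) = (ln(142.04/158.48) + (0.0125+0.1302²/2)·1.2131) / 0.143403 = (-0.109520 + 0.025446) / 0.143403 = -0.586274
d₂ = d₁ − σ√T = -0.586274 − 0.143403 = -0.729678
e^{−rT} = e^{−0.0125·1.2131} = 0.984951
N(−d₁) = 0.721154,  N(−d₂) = 0.767206
Put price V = K·e^{−rT}·N(−d₂) − S·N(−d₁) = 119.757058 − 102.432767 = 17.324291
ρ = −K·T·e^{−rT}·N(−d₂) = -145.277287

price = 17.324291
ρ = -145.277287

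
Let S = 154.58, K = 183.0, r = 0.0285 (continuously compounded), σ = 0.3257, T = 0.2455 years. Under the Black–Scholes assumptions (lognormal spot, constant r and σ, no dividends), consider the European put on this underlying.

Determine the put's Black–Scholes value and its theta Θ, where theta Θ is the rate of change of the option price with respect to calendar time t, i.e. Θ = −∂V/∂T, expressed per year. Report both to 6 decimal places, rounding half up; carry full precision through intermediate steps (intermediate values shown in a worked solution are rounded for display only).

price = 29.382287
Θ = -8.795729

σ√T = 0.3257·√0.2455 = 0.161378
d₁ = (ln(S/K) + (r+σ²/2)T) / (σ√T) = (ln(154.58/183.0) + (0.0285+0.3257²/2)·0.2455) / 0.161378 = (-0.168774 + 0.020018) / 0.161378 = -0.921789
d₂ = d₁ − σ√T = -0.921789 − 0.161378 = -1.083167
e^{−rT} = e^{−0.0285·0.2455} = 0.993028
N(−d₁) = 0.821681,  N(−d₂) = 0.860633
Put price V = K·e^{−rT}·N(−d₂) − S·N(−d₁) = 156.397705 − 127.015418 = 29.382287
φ(d₁) = (1/√(2π))·e^{−d₁²/2} = 0.260856
Θ = −S·φ(d₁)·σ/(2√T) + r·K·e^{−rT}·N(−d₂) = −13.253063 + 4.457335 = -8.795729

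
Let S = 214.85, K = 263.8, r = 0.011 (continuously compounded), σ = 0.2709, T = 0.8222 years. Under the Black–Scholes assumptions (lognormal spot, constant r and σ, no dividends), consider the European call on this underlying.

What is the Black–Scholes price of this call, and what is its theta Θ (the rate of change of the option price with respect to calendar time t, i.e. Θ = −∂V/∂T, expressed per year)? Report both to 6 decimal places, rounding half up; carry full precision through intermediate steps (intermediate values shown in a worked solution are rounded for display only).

price = 6.982117
Θ = -10.701720

σ√T = 0.2709·√0.8222 = 0.245639
d₁ = (ln(S/K) + (r+σ²/2)T) / (σ√T) = (ln(214.85/263.8) + (0.011+0.2709²/2)·0.8222) / 0.245639 = (-0.205251 + 0.039214) / 0.245639 = -0.675941
d₂ = d₁ − σ√T = -0.675941 − 0.245639 = -0.921580
e^{−rT} = e^{−0.011·0.8222} = 0.990997
N(d₁) = 0.249539,  N(d₂) = 0.178374
Call price V = S·N(d₁) − K·e^{−rT}·N(d₂) = 53.613471 − 46.631354 = 6.982117
φ(d₁) = (1/√(2π))·e^{−d₁²/2} = 0.317465
Θ = −S·φ(d₁)·σ/(2√T) − r·K·e^{−rT}·N(d₂) = −10.188775 − 0.512945 = -10.701720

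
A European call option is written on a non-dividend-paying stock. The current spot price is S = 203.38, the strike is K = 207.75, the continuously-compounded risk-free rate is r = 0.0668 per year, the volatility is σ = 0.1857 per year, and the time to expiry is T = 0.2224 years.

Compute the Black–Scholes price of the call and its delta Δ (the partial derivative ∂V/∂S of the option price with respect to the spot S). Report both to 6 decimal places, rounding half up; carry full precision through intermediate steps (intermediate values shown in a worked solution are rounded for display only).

price = 6.491912
Δ = 0.488302

σ√T = 0.1857·√0.2224 = 0.087575
d₁ = (ln(S/K) + (r+σ²/2)T) / (σ√T) = (ln(203.38/207.75) + (0.0668+0.1857²/2)·0.2224) / 0.087575 = (-0.021259 + 0.018691) / 0.087575 = -0.029327
d₂ = d₁ − σ√T = -0.029327 − 0.087575 = -0.116902
e^{−rT} = e^{−0.0668·0.2224} = 0.985253
N(d₁) = 0.488302,  N(d₂) = 0.453469
Call price V = S·N(d₁) − K·e^{−rT}·N(d₂) = 99.310857 − 92.818945 = 6.491912
Δ = N(d₁) = 0.488302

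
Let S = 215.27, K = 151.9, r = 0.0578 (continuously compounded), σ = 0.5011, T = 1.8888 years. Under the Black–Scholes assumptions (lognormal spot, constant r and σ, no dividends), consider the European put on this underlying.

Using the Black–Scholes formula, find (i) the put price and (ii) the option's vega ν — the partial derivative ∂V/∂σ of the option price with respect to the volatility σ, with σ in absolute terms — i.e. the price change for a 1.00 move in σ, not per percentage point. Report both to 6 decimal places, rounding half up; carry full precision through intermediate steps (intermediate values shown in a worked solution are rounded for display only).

σ√T = 0.5011·√1.8888 = 0.688680
d₁ = (ln(S/K) + (r+σ²/2)T) / (σ√T) = (ln(215.27/151.9) + (0.0578+0.5011²/2)·1.8888) / 0.688680 = (0.348671 + 0.346313) / 0.688680 = 1.009153
d₂ = d₁ − σ√T = 1.009153 − 0.688680 = 0.320473
e^{−rT} = e^{−0.0578·1.8888} = 0.896576
N(−d₁) = 0.156451,  N(−d₂) = 0.374305
Put price V = K·e^{−rT}·N(−d₂) − S·N(−d₁) = 50.976523 − 33.679134 = 17.297389
φ(d₁) = (1/√(2π))·e^{−d₁²/2} = 0.239756
ν = S·φ(d₁)·√T = 70.932635

price = 17.297389
ν = 70.932635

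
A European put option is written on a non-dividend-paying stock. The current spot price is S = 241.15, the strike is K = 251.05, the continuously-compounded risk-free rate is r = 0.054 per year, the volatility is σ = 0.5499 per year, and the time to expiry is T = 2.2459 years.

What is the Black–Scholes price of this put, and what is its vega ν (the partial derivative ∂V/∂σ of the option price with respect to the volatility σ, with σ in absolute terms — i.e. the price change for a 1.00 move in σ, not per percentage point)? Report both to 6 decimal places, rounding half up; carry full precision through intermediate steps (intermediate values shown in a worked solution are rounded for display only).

σ√T = 0.5499·√2.2459 = 0.824098
d₁ = (ln(S/K) + (r+σ²/2)T) / (σ√T) = (ln(241.15/251.05) + (0.054+0.5499²/2)·2.2459) / 0.824098 = (-0.040233 + 0.460847) / 0.824098 = 0.510394
d₂ = d₁ − σ√T = 0.510394 − 0.824098 = -0.313704
e^{−rT} = e^{−0.054·2.2459} = 0.885787
N(−d₁) = 0.304888,  N(−d₂) = 0.623127
Put price V = K·e^{−rT}·N(−d₂) − S·N(−d₁) = 138.569079 − 73.523702 = 65.045377
φ(d₁) = (1/√(2π))·e^{−d₁²/2} = 0.350222
ν = S·φ(d₁)·√T = 126.568406

price = 65.045377
ν = 126.568406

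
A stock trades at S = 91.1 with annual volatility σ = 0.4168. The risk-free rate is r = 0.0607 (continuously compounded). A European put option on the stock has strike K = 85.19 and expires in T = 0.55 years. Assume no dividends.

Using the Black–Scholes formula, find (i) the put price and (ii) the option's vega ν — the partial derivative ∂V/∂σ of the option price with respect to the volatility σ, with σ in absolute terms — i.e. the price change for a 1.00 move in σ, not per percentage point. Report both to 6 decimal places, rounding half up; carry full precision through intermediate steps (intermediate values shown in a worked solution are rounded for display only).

price = 6.854008
ν = 24.025521

σ√T = 0.4168·√0.55 = 0.309107
d₁ = (ln(S/K) + (r+σ²/2)T) / (σ√T) = (ln(91.1/85.19) + (0.0607+0.4168²/2)·0.55) / 0.309107 = (0.067074 + 0.081159) / 0.309107 = 0.479550
d₂ = d₁ − σ√T = 0.479550 − 0.309107 = 0.170443
e^{−rT} = e^{−0.0607·0.55} = 0.967166
N(−d₁) = 0.315774,  N(−d₂) = 0.432331
Put price V = K·e^{−rT}·N(−d₂) − S·N(−d₁) = 35.620989 − 28.766981 = 6.854008
φ(d₁) = (1/√(2π))·e^{−d₁²/2} = 0.355609
ν = S·φ(d₁)·√T = 24.025521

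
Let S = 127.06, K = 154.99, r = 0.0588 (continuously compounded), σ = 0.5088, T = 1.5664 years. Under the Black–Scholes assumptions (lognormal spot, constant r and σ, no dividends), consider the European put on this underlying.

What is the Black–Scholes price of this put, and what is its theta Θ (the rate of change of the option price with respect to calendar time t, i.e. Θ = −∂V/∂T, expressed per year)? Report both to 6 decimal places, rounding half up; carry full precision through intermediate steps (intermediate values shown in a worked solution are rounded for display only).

σ√T = 0.5088·√1.5664 = 0.636793
d₁ = (ln(S/K) + (r+σ²/2)T) / (σ√T) = (ln(127.06/154.99) + (0.0588+0.5088²/2)·1.5664) / 0.636793 = (-0.198701 + 0.294857) / 0.636793 = 0.151000
d₂ = d₁ − σ√T = 0.151000 − 0.636793 = -0.485793
e^{−rT} = e^{−0.0588·1.5664} = 0.912010
N(−d₁) = 0.439988,  N(−d₂) = 0.686443
Put price V = K·e^{−rT}·N(−d₂) − S·N(−d₁) = 97.030389 − 55.904844 = 41.125545
φ(d₁) = (1/√(2π))·e^{−d₁²/2} = 0.394420
Θ = −S·φ(d₁)·σ/(2√T) + r·K·e^{−rT}·N(−d₂) = −10.186699 + 5.705387 = -4.481313

price = 41.125545
Θ = -4.481313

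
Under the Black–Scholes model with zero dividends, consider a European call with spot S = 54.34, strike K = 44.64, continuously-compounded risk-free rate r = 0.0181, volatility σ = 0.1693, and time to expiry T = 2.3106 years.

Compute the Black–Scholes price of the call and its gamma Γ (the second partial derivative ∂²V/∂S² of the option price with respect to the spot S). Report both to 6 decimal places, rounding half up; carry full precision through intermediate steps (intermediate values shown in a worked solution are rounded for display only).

price = 12.709401
Γ = 0.016348

σ√T = 0.1693·√2.3106 = 0.257347
d₁ = (ln(S/K) + (r+σ²/2)T) / (σ√T) = (ln(54.34/44.64) + (0.0181+0.1693²/2)·2.3106) / 0.257347 = (0.196630 + 0.074936) / 0.257347 = 1.055251
d₂ = d₁ − σ√T = 1.055251 − 0.257347 = 0.797904
e^{−rT} = e^{−0.0181·2.3106} = 0.959041
N(d₁) = 0.854345,  N(d₂) = 0.787537
Call price V = S·N(d₁) − K·e^{−rT}·N(d₂) = 46.425097 − 33.715696 = 12.709401
φ(d₁) = (1/√(2π))·e^{−d₁²/2} = 0.228615
Γ = φ(d₁) / (S·σ·√T) = 0.016348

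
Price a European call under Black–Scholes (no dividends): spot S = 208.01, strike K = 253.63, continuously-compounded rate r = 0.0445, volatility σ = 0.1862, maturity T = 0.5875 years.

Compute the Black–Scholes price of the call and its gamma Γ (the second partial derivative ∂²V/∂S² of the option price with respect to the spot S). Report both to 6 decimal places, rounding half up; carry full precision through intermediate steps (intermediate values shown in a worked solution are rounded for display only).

price = 1.789232
Γ = 0.007058

σ√T = 0.1862·√0.5875 = 0.142720
d₁ = (ln(S/K) + (r+σ²/2)T) / (σ√T) = (ln(208.01/253.63) + (0.0445+0.1862²/2)·0.5875) / 0.142720 = (-0.198290 + 0.036328) / 0.142720 = -1.134828
d₂ = d₁ − σ√T = -1.134828 − 0.142720 = -1.277547
e^{−rT} = e^{−0.0445·0.5875} = 0.974195
N(d₁) = 0.128224,  N(d₂) = 0.100705
Call price V = S·N(d₁) − K·e^{−rT}·N(d₂) = 26.671820 − 24.882588 = 1.789232
φ(d₁) = (1/√(2π))·e^{−d₁²/2} = 0.209537
Γ = φ(d₁) / (S·σ·√T) = 0.007058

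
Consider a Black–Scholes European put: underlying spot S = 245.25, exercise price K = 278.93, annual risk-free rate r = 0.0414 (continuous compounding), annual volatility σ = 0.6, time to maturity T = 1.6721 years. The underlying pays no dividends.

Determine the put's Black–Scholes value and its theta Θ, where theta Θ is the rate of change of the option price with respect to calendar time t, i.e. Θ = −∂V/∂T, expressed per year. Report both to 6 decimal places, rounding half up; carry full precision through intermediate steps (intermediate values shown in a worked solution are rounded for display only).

price = 84.041881
Θ = -14.310377

σ√T = 0.6·√1.6721 = 0.775858
d₁ = (ln(S/K) + (r+σ²/2)T) / (σ√T) = (ln(245.25/278.93) + (0.0414+0.6²/2)·1.6721) / 0.775858 = (-0.128683 + 0.370203) / 0.775858 = 0.311294
d₂ = d₁ − σ√T = 0.311294 − 0.775858 = -0.464564
e^{−rT} = e^{−0.0414·1.6721} = 0.933117
N(−d₁) = 0.377788,  N(−d₂) = 0.678878
Put price V = K·e^{−rT}·N(−d₂) − S·N(−d₁) = 176.694506 − 92.652625 = 84.041881
φ(d₁) = (1/√(2π))·e^{−d₁²/2} = 0.380074
Θ = −S·φ(d₁)·σ/(2√T) + r·K·e^{−rT}·N(−d₂) = −21.625530 + 7.315153 = -14.310377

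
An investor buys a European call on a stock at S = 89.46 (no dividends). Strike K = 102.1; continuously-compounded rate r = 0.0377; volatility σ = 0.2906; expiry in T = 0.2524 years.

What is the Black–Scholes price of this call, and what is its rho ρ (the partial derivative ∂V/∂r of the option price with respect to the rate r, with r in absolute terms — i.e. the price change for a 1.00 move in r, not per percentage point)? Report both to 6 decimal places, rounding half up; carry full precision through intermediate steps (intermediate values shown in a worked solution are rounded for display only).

price = 1.552139
ρ = 4.610128

σ√T = 0.2906·√0.2524 = 0.145996
d₁ = (ln(S/K) + (r+σ²/2)T) / (σ√T) = (ln(89.46/102.1) + (0.0377+0.2906²/2)·0.2524) / 0.145996 = (-0.132161 + 0.020173) / 0.145996 = -0.767065
d₂ = d₁ − σ√T = -0.767065 − 0.145996 = -0.913061
e^{−rT} = e^{−0.0377·0.2524} = 0.990530
N(d₁) = 0.221521,  N(d₂) = 0.180605
Call price V = S·N(d₁) − K·e^{−rT}·N(d₂) = 19.817305 − 18.265166 = 1.552139
ρ = K·T·e^{−rT}·N(d₂) = 4.610128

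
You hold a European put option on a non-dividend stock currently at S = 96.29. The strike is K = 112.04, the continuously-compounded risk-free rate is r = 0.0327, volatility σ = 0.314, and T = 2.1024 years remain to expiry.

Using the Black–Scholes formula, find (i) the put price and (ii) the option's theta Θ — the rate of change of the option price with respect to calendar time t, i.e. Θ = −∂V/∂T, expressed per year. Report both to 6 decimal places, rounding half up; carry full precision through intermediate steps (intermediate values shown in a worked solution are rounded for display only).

σ√T = 0.314·√2.1024 = 0.455289
d₁ = (ln(S/K) + (r+σ²/2)T) / (σ√T) = (ln(96.29/112.04) + (0.0327+0.314²/2)·2.1024) / 0.455289 = (-0.151491 + 0.172393) / 0.455289 = 0.045907
d₂ = d₁ − σ√T = 0.045907 − 0.455289 = -0.409382
e^{−rT} = e^{−0.0327·2.1024} = 0.933561
N(−d₁) = 0.481692,  N(−d₂) = 0.658870
Put price V = K·e^{−rT}·N(−d₂) − S·N(−d₁) = 68.915343 − 46.382128 = 22.533215
φ(d₁) = (1/√(2π))·e^{−d₁²/2} = 0.398522
Θ = −S·φ(d₁)·σ/(2√T) + r·K·e^{−rT}·N(−d₂) = −4.155044 + 2.253532 = -1.901512

price = 22.533215
Θ = -1.901512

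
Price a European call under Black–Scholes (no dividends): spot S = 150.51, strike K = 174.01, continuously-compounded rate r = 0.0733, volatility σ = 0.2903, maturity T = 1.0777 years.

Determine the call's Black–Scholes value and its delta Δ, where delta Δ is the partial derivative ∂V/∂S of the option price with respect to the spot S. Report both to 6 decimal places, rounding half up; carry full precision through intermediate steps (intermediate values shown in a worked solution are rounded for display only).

price = 13.944554
Δ = 0.472650

σ√T = 0.2903·√1.0777 = 0.301367
d₁ = (ln(S/K) + (r+σ²/2)T) / (σ√T) = (ln(150.51/174.01) + (0.0733+0.2903²/2)·1.0777) / 0.301367 = (-0.145083 + 0.124407) / 0.301367 = -0.068610
d₂ = d₁ − σ√T = -0.068610 − 0.301367 = -0.369977
e^{−rT} = e^{−0.0733·1.0777} = 0.924044
N(d₁) = 0.472650,  N(d₂) = 0.355700
Call price V = S·N(d₁) − K·e^{−rT}·N(d₂) = 71.138569 − 57.194015 = 13.944554
Δ = N(d₁) = 0.472650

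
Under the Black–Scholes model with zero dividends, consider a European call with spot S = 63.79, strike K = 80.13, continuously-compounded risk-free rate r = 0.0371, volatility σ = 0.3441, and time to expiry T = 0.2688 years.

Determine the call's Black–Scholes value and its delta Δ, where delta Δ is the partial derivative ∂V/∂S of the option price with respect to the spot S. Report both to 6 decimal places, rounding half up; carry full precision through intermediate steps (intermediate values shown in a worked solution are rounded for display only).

price = 0.678061
Δ = 0.128562

σ√T = 0.3441·√0.2688 = 0.178402
d₁ = (ln(S/K) + (r+σ²/2)T) / (σ√T) = (ln(63.79/80.13) + (0.0371+0.3441²/2)·0.2688) / 0.178402 = (-0.228054 + 0.025886) / 0.178402 = -1.133216
d₂ = d₁ − σ√T = -1.133216 − 0.178402 = -1.311618
e^{−rT} = e^{−0.0371·0.2688} = 0.990077
N(d₁) = 0.128562,  N(d₂) = 0.094825
Call price V = S·N(d₁) − K·e^{−rT}·N(d₂) = 8.200957 − 7.522896 = 0.678061
Δ = N(d₁) = 0.128562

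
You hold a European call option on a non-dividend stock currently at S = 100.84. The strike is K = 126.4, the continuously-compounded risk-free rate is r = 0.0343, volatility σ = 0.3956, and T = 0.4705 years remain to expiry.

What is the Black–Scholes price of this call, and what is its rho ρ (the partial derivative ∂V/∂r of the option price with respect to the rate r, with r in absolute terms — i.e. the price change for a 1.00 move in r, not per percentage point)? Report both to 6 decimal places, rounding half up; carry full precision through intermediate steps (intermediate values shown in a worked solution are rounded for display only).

price = 3.809050
ρ = 10.635227

σ√T = 0.3956·√0.4705 = 0.271354
d₁ = (ln(S/K) + (r+σ²/2)T) / (σ√T) = (ln(100.84/126.4) + (0.0343+0.3956²/2)·0.4705) / 0.271354 = (-0.225916 + 0.052955) / 0.271354 = -0.637403
d₂ = d₁ − σ√T = -0.637403 − 0.271354 = -0.908757
e^{−rT} = e^{−0.0343·0.4705} = 0.983991
N(d₁) = 0.261931,  N(d₂) = 0.181739
Call price V = S·N(d₁) − K·e^{−rT}·N(d₂) = 26.413147 − 22.604096 = 3.809050
ρ = K·T·e^{−rT}·N(d₂) = 10.635227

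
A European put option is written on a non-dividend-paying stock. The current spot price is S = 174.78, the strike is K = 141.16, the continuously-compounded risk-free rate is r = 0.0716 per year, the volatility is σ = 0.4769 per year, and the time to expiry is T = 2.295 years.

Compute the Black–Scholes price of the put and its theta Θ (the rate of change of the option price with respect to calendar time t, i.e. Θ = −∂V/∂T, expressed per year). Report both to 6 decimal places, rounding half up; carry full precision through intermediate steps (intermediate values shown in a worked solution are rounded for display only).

price = 19.280682
Θ = -3.686605

σ√T = 0.4769·√2.295 = 0.722468
d₁ = (ln(S/K) + (r+σ²/2)T) / (σ√T) = (ln(174.78/141.16) + (0.0716+0.4769²/2)·2.295) / 0.722468 = (0.213634 + 0.425302) / 0.722468 = 0.884380
d₂ = d₁ − σ√T = 0.884380 − 0.722468 = 0.161912
e^{−rT} = e^{−0.0716·2.295} = 0.848469
N(−d₁) = 0.188246,  N(−d₂) = 0.435688
Put price V = K·e^{−rT}·N(−d₂) − S·N(−d₁) = 52.182255 − 32.901573 = 19.280682
φ(d₁) = (1/√(2π))·e^{−d₁²/2} = 0.269819
Θ = −S·φ(d₁)·σ/(2√T) + r·K·e^{−rT}·N(−d₂) = −7.422855 + 3.736249 = -3.686605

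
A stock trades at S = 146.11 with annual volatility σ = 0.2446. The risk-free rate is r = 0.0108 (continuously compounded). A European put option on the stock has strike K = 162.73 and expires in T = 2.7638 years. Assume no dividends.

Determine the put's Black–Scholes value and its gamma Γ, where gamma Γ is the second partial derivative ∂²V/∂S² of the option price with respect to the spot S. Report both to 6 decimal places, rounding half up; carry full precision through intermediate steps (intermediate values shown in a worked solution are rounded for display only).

price = 30.852557
Γ = 0.006714

σ√T = 0.2446·√2.7638 = 0.406640
d₁ = (ln(S/K) + (r+σ²/2)T) / (σ√T) = (ln(146.11/162.73) + (0.0108+0.2446²/2)·2.7638) / 0.406640 = (-0.107733 + 0.112527) / 0.406640 = 0.011790
d₂ = d₁ − σ√T = 0.011790 − 0.406640 = -0.394850
e^{−rT} = e^{−0.0108·2.7638} = 0.970592
N(−d₁) = 0.495297,  N(−d₂) = 0.653523
Put price V = K·e^{−rT}·N(−d₂) − S·N(−d₁) = 103.220333 − 72.367776 = 30.852557
φ(d₁) = (1/√(2π))·e^{−d₁²/2} = 0.398915
Γ = φ(d₁) / (S·σ·√T) = 0.006714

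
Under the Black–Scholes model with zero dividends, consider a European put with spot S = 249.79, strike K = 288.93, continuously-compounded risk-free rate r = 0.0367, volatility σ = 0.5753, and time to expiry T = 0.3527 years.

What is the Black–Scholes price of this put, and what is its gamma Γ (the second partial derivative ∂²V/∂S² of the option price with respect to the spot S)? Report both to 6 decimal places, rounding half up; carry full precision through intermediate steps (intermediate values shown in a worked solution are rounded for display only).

σ√T = 0.5753·√0.3527 = 0.341662
d₁ = (ln(S/K) + (r+σ²/2)T) / (σ√T) = (ln(249.79/288.93) + (0.0367+0.5753²/2)·0.3527) / 0.341662 = (-0.145564 + 0.071311) / 0.341662 = -0.217329
d₂ = d₁ − σ√T = -0.217329 − 0.341662 = -0.558992
e^{−rT} = e^{−0.0367·0.3527} = 0.987139
N(−d₁) = 0.586024,  N(−d₂) = 0.711916
Put price V = K·e^{−rT}·N(−d₂) − S·N(−d₁) = 203.048603 − 146.382963 = 56.665640
φ(d₁) = (1/√(2π))·e^{−d₁²/2} = 0.389631
Γ = φ(d₁) / (S·σ·√T) = 0.004565

price = 56.665640
Γ = 0.004565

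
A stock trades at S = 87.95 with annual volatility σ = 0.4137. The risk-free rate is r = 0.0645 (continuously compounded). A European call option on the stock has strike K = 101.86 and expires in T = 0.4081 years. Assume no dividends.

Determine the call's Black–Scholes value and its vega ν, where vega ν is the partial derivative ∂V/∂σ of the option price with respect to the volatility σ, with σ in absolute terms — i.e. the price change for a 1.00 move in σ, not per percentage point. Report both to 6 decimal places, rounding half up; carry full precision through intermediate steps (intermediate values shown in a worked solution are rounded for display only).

price = 5.204204
ν = 21.269450

σ√T = 0.4137·√0.4081 = 0.264283
d₁ = (ln(S/K) + (r+σ²/2)T) / (σ√T) = (ln(87.95/101.86) + (0.0645+0.4137²/2)·0.4081) / 0.264283 = (-0.146831 + 0.061245) / 0.264283 = -0.323841
d₂ = d₁ − σ√T = -0.323841 − 0.264283 = -0.588124
e^{−rT} = e^{−0.0645·0.4081} = 0.974021
N(d₁) = 0.373029,  N(d₂) = 0.278224
Call price V = S·N(d₁) − K·e^{−rT}·N(d₂) = 32.807903 − 27.603699 = 5.204204
φ(d₁) = (1/√(2π))·e^{−d₁²/2} = 0.378562
ν = S·φ(d₁)·√T = 21.269450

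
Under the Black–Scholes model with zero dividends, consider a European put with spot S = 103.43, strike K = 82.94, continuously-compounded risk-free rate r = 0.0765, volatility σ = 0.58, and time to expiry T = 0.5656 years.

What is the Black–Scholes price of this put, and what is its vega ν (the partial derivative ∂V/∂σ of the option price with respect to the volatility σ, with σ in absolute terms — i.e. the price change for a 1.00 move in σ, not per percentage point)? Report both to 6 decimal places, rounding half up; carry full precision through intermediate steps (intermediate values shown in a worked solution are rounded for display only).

price = 6.526725
ν = 22.109332

σ√T = 0.58·√0.5656 = 0.436197
d₁ = (ln(S/K) + (r+σ²/2)T) / (σ√T) = (ln(103.43/82.94) + (0.0765+0.58²/2)·0.5656) / 0.436197 = (0.220778 + 0.138402) / 0.436197 = 0.823435
d₂ = d₁ − σ√T = 0.823435 − 0.436197 = 0.387238
e^{−rT} = e^{−0.0765·0.5656} = 0.957654
N(−d₁) = 0.205130,  N(−d₂) = 0.349290
Put price V = K·e^{−rT}·N(−d₂) − S·N(−d₁) = 27.743353 − 21.216629 = 6.526725
φ(d₁) = (1/√(2π))·e^{−d₁²/2} = 0.284233
ν = S·φ(d₁)·√T = 22.109332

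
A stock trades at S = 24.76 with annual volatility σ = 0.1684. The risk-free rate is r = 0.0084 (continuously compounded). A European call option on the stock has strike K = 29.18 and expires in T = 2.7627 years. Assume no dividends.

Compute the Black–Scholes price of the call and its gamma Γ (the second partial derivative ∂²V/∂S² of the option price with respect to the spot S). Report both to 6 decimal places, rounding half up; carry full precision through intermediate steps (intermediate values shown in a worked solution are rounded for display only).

σ√T = 0.1684·√2.7627 = 0.279904
d₁ = (ln(S/K) + (r+σ²/2)T) / (σ√T) = (ln(24.76/29.18) + (0.0084+0.1684²/2)·2.7627) / 0.279904 = (-0.164254 + 0.062380) / 0.279904 = -0.363962
d₂ = d₁ − σ√T = -0.363962 − 0.279904 = -0.643866
e^{−rT} = e^{−0.0084·2.7627} = 0.977061
N(d₁) = 0.357943,  N(d₂) = 0.259831
Call price V = S·N(d₁) − K·e^{−rT}·N(d₂) = 8.862676 − 7.407952 = 1.454723
φ(d₁) = (1/√(2π))·e^{−d₁²/2} = 0.373375
Γ = φ(d₁) / (S·σ·√T) = 0.053875

price = 1.454723
Γ = 0.053875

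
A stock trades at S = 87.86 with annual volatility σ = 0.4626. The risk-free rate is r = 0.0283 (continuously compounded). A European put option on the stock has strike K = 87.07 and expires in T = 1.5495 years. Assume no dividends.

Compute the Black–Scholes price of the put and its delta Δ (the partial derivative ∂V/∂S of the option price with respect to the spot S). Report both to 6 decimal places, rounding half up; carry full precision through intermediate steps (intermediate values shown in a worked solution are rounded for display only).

price = 17.212307
Δ = -0.352063

σ√T = 0.4626·√1.5495 = 0.575839
d₁ = (ln(S/K) + (r+σ²/2)T) / (σ√T) = (ln(87.86/87.07) + (0.0283+0.4626²/2)·1.5495) / 0.575839 = (0.009032 + 0.209646) / 0.575839 = 0.379756
d₂ = d₁ − σ√T = 0.379756 − 0.575839 = -0.196083
e^{−rT} = e^{−0.0283·1.5495} = 0.957097
N(−d₁) = 0.352063,  N(−d₂) = 0.577727
Put price V = K·e^{−rT}·N(−d₂) − S·N(−d₁) = 48.144578 − 30.932271 = 17.212307
Δ = −N(−d₁) = -0.352063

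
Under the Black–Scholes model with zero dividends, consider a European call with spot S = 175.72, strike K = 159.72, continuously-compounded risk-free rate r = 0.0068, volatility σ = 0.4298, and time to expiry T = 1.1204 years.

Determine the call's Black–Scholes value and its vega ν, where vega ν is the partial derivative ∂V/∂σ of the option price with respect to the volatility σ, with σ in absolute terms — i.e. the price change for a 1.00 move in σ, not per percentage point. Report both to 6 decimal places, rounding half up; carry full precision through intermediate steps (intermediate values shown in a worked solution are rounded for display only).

price = 39.431523
ν = 66.934032

σ√T = 0.4298·√1.1204 = 0.454939
d₁ = (ln(S/K) + (r+σ²/2)T) / (σ√T) = (ln(175.72/159.72) + (0.0068+0.4298²/2)·1.1204) / 0.454939 = (0.095470 + 0.111103) / 0.454939 = 0.454067
d₂ = d₁ − σ√T = 0.454067 − 0.454939 = -0.000871
e^{−rT} = e^{−0.0068·1.1204} = 0.992410
N(d₁) = 0.675110,  N(d₂) = 0.499652
Call price V = S·N(d₁) − K·e^{−rT}·N(d₂) = 118.630306 − 79.198783 = 39.431523
φ(d₁) = (1/√(2π))·e^{−d₁²/2} = 0.359865
ν = S·φ(d₁)·√T = 66.934032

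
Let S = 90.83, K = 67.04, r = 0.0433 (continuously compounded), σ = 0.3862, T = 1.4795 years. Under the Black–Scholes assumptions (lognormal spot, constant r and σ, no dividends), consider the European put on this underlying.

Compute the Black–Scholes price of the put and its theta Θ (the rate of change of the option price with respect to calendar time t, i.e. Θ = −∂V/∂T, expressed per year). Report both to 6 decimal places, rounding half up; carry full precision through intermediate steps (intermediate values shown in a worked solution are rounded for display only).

σ√T = 0.3862·√1.4795 = 0.469753
d₁ = (ln(S/K) + (r+σ²/2)T) / (σ√T) = (ln(90.83/67.04) + (0.0433+0.3862²/2)·1.4795) / 0.469753 = (0.303700 + 0.174396) / 0.469753 = 1.017761
d₂ = d₁ − σ√T = 1.017761 − 0.469753 = 0.548008
e^{−rT} = e^{−0.0433·1.4795} = 0.937947
N(−d₁) = 0.154396,  N(−d₂) = 0.291843
Put price V = K·e^{−rT}·N(−d₂) − S·N(−d₁) = 18.351083 − 14.023765 = 4.327318
φ(d₁) = (1/√(2π))·e^{−d₁²/2} = 0.237673
Θ = −S·φ(d₁)·σ/(2√T) + r·K·e^{−rT}·N(−d₂) = −3.427164 + 0.794602 = -2.632562

price = 4.327318
Θ = -2.632562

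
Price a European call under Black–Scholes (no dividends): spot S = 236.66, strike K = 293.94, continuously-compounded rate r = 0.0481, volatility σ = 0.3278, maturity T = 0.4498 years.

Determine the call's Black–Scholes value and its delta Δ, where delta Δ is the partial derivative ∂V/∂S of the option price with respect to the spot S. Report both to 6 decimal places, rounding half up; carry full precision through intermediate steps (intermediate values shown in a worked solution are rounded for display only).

σ√T = 0.3278·√0.4498 = 0.219846
d₁ = (ln(S/K) + (r+σ²/2)T) / (σ√T) = (ln(236.66/293.94) + (0.0481+0.3278²/2)·0.4498) / 0.219846 = (-0.216751 + 0.045802) / 0.219846 = -0.777588
d₂ = d₁ − σ√T = -0.777588 − 0.219846 = -0.997434
e^{−rT} = e^{−0.0481·0.4498} = 0.978597
N(d₁) = 0.218406,  N(d₂) = 0.159277
Call price V = S·N(d₁) − K·e^{−rT}·N(d₂) = 51.687964 − 45.815826 = 5.872138
Δ = N(d₁) = 0.218406

price = 5.872138
Δ = 0.218406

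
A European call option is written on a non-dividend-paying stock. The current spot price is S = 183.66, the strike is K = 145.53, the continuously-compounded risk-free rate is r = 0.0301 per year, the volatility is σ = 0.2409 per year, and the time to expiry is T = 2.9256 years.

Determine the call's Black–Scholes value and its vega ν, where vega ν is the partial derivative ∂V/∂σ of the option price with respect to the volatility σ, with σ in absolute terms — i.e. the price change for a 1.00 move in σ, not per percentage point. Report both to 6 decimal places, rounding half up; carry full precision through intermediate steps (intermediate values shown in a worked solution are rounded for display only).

price = 58.345454
ν = 77.191133

σ√T = 0.2409·√2.9256 = 0.412045
d₁ = (ln(S/K) + (r+σ²/2)T) / (σ√T) = (ln(183.66/145.53) + (0.0301+0.2409²/2)·2.9256) / 0.412045 = (0.232704 + 0.172951) / 0.412045 = 0.984493
d₂ = d₁ − σ√T = 0.984493 − 0.412045 = 0.572448
e^{−rT} = e^{−0.0301·2.9256} = 0.915705
N(d₁) = 0.837563,  N(d₂) = 0.716491
Call price V = S·N(d₁) − K·e^{−rT}·N(d₂) = 153.826881 − 95.481427 = 58.345454
φ(d₁) = (1/√(2π))·e^{−d₁²/2} = 0.245723
ν = S·φ(d₁)·√T = 77.191133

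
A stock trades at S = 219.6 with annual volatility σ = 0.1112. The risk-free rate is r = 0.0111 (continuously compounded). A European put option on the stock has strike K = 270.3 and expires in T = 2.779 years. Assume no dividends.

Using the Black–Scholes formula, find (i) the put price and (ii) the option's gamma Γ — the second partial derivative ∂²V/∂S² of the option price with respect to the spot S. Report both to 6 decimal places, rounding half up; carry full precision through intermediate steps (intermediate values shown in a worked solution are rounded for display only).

σ√T = 0.1112·√2.779 = 0.185374
d₁ = (ln(S/K) + (r+σ²/2)T) / (σ√T) = (ln(219.6/270.3) + (0.0111+0.1112²/2)·2.779) / 0.185374 = (-0.207725 + 0.048029) / 0.185374 = -0.861480
d₂ = d₁ − σ√T = -0.861480 − 0.185374 = -1.046854
e^{−rT} = e^{−0.0111·2.779} = 0.969624
N(−d₁) = 0.805513,  N(−d₂) = 0.852417
Put price V = K·e^{−rT}·N(−d₂) − S·N(−d₁) = 223.409315 − 176.890679 = 46.518636
φ(d₁) = (1/√(2π))·e^{−d₁²/2} = 0.275267
Γ = φ(d₁) / (S·σ·√T) = 0.006762

price = 46.518636
Γ = 0.006762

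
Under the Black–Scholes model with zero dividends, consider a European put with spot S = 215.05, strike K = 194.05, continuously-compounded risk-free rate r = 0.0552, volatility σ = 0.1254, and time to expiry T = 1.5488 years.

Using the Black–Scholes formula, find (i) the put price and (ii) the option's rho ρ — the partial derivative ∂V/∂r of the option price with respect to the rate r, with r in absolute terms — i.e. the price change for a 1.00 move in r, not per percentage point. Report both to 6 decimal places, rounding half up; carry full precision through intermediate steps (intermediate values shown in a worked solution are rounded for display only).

price = 1.688402
ρ = -35.762873

σ√T = 0.1254·√1.5488 = 0.156061
d₁ = (ln(S/K) + (r+σ²/2)T) / (σ√T) = (ln(215.05/194.05) + (0.0552+0.1254²/2)·1.5488) / 0.156061 = (0.102755 + 0.097671) / 0.156061 = 1.284278
d₂ = d₁ − σ√T = 1.284278 − 0.156061 = 1.128216
e^{−rT} = e^{−0.0552·1.5488} = 0.918059
N(−d₁) = 0.099522,  N(−d₂) = 0.129614
Put price V = K·e^{−rT}·N(−d₂) − S·N(−d₁) = 23.090698 − 21.402297 = 1.688402
ρ = −K·T·e^{−rT}·N(−d₂) = -35.762873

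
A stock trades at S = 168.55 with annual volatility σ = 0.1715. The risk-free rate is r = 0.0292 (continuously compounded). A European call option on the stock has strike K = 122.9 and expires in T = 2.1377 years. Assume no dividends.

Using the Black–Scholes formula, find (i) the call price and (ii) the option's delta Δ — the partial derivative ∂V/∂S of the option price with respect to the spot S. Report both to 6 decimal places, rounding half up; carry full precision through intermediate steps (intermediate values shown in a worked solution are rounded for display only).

price = 54.086484
Δ = 0.948869

σ√T = 0.1715·√2.1377 = 0.250748
d₁ = (ln(S/K) + (r+σ²/2)T) / (σ√T) = (ln(168.55/122.9) + (0.0292+0.1715²/2)·2.1377) / 0.250748 = (0.315861 + 0.093858) / 0.250748 = 1.633989
d₂ = d₁ − σ√T = 1.633989 − 0.250748 = 1.383241
e^{−rT} = e^{−0.0292·2.1377} = 0.939487
N(d₁) = 0.948869,  N(d₂) = 0.916705
Call price V = S·N(d₁) − K·e^{−rT}·N(d₂) = 159.931944 − 105.845461 = 54.086484
Δ = N(d₁) = 0.948869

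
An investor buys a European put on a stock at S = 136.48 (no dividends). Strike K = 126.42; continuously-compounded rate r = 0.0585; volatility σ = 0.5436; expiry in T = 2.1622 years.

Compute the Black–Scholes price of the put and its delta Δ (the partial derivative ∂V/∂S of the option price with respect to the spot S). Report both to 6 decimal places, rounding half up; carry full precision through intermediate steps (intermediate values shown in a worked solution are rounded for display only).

price = 27.121078
Δ = -0.256653

σ√T = 0.5436·√2.1622 = 0.799332
d₁ = (ln(S/K) + (r+σ²/2)T) / (σ√T) = (ln(136.48/126.42) + (0.0585+0.5436²/2)·2.1622) / 0.799332 = (0.076568 + 0.445955) / 0.799332 = 0.653700
d₂ = d₁ − σ√T = 0.653700 − 0.799332 = -0.145633
e^{−rT} = e^{−0.0585·2.1622} = 0.881184
N(−d₁) = 0.256653,  N(−d₂) = 0.557894
Put price V = K·e^{−rT}·N(−d₂) − S·N(−d₁) = 62.149038 − 35.027961 = 27.121078
Δ = −N(−d₁) = -0.256653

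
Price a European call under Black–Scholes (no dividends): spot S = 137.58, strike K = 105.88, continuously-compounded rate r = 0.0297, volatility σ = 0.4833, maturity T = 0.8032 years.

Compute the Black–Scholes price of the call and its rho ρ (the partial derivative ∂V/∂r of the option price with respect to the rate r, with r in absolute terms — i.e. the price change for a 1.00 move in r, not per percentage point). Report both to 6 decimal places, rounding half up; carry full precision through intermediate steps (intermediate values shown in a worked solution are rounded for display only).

σ√T = 0.4833·√0.8032 = 0.433140
d₁ = (ln(S/K) + (r+σ²/2)T) / (σ√T) = (ln(137.58/105.88) + (0.0297+0.4833²/2)·0.8032) / 0.433140 = (0.261899 + 0.117660) / 0.433140 = 0.876297
d₂ = d₁ − σ√T = 0.876297 − 0.433140 = 0.443156
e^{−rT} = e^{−0.0297·0.8032} = 0.976427
N(d₁) = 0.809566,  N(d₂) = 0.671174
Call price V = S·N(d₁) − K·e^{−rT}·N(d₂) = 111.380042 − 69.388702 = 41.991341
ρ = K·T·e^{−rT}·N(d₂) = 55.733005

price = 41.991341
ρ = 55.733005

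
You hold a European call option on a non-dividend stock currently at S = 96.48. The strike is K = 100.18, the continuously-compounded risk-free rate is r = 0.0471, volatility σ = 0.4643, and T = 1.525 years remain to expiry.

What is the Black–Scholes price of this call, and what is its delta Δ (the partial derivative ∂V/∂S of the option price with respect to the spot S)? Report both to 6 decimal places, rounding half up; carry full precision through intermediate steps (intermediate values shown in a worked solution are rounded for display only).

price = 23.063068
Δ = 0.635450

σ√T = 0.4643·√1.525 = 0.573368
d₁ = (ln(S/K) + (r+σ²/2)T) / (σ√T) = (ln(96.48/100.18) + (0.0471+0.4643²/2)·1.525) / 0.573368 = (-0.037633 + 0.236203) / 0.573368 = 0.346322
d₂ = d₁ − σ√T = 0.346322 − 0.573368 = -0.227046
e^{−rT} = e^{−0.0471·1.525} = 0.930691
N(d₁) = 0.635450,  N(d₂) = 0.410194
Call price V = S·N(d₁) − K·e^{−rT}·N(d₂) = 61.308193 − 38.245125 = 23.063068
Δ = N(d₁) = 0.635450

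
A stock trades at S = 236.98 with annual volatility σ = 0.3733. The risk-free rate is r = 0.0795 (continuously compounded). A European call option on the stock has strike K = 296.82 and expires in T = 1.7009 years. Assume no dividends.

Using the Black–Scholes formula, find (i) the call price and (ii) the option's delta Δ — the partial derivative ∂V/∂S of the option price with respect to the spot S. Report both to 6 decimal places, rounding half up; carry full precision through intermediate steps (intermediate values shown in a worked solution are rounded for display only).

price = 37.367216
Δ = 0.523409

σ√T = 0.3733·√1.7009 = 0.486852
d₁ = (ln(S/K) + (r+σ²/2)T) / (σ√T) = (ln(236.98/296.82) + (0.0795+0.3733²/2)·1.7009) / 0.486852 = (-0.225150 + 0.253734) / 0.486852 = 0.058712
d₂ = d₁ − σ√T = 0.058712 − 0.486852 = -0.428140
e^{−rT} = e^{−0.0795·1.7009} = 0.873522
N(d₁) = 0.523409,  N(d₂) = 0.334274
Call price V = S·N(d₁) − K·e^{−rT}·N(d₂) = 124.037522 − 86.670306 = 37.367216
Δ = N(d₁) = 0.523409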